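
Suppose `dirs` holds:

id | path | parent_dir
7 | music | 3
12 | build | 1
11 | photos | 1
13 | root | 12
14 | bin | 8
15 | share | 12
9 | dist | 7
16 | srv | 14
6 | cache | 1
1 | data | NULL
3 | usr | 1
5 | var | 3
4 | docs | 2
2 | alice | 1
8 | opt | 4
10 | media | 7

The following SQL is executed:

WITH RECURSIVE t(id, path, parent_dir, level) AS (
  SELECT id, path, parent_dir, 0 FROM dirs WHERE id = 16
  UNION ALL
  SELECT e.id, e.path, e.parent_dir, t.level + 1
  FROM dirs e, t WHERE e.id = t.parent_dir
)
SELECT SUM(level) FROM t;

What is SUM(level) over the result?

Base: id=16 (srv), parent_dir=14, level 0.
Iteration 1: join on id=14 -> bin (id 14, parent_dir=8, level 1).
Iteration 2: join on id=8 -> opt (id 8, parent_dir=4, level 2).
Iteration 3: join on id=4 -> docs (id 4, parent_dir=2, level 3).
Iteration 4: join on id=2 -> alice (id 2, parent_dir=1, level 4).
Iteration 5: join on id=1 -> data (id 1, parent_dir=NULL, level 5).
Iteration 6: parent_dir is NULL; no match; recursion stops.
SUM(level) = 0 + 1 + 2 + 3 + 4 + 5 = 15.

15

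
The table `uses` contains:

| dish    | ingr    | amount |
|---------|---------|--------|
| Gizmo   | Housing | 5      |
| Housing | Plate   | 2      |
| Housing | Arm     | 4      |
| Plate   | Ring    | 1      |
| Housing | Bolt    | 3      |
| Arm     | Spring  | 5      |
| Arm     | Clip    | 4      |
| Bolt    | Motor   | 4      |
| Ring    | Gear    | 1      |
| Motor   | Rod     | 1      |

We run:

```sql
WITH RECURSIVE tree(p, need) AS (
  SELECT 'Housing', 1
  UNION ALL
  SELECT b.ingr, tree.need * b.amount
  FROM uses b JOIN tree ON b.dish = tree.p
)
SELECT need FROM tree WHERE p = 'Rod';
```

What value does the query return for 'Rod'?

12

Base: (Housing, need=1).
Iteration 1: components of {Housing} -> Arm = 1*4 = 4, Bolt = 1*3 = 3, Plate = 1*2 = 2.
Iteration 2: components of {Arm,Bolt,Plate} -> Clip = 4*4 = 16, Motor = 3*4 = 12, Ring = 2*1 = 2, Spring = 4*5 = 20.
Iteration 3: components of {Clip,Motor,Ring,Spring} -> Gear = 2*1 = 2, Rod = 12*1 = 12.
Iteration 4: no further components; recursion stops.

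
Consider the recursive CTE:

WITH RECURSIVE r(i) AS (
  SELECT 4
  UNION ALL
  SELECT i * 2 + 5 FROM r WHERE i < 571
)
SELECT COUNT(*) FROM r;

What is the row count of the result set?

7

Base: i=4.
Iteration 1: 4 < 571 holds -> i = 4 * 2 + 5 = 13.
Iteration 2: 13 < 571 holds -> i = 13 * 2 + 5 = 31.
Iteration 3: 31 < 571 holds -> i = 31 * 2 + 5 = 67.
Iteration 4: 67 < 571 holds -> i = 67 * 2 + 5 = 139.
Iteration 5: 139 < 571 holds -> i = 139 * 2 + 5 = 283.
Iteration 6: 283 < 571 holds -> i = 283 * 2 + 5 = 571.
Iteration 7: 571 < 571 fails; recursion stops.
Total rows emitted: 7.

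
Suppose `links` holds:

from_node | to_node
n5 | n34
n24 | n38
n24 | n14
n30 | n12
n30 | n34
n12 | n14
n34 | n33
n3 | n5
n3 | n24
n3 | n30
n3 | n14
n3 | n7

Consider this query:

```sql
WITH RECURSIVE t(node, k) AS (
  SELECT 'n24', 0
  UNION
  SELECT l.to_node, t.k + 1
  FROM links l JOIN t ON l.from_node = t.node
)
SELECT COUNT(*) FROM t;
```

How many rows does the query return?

Base: (n24, k=0).
Iteration 1: edges from {n24} -> (n14, k=1), (n38, k=1).
Iteration 2: no outgoing edges from {n14,n38}; recursion stops.
Total rows emitted: 3.

3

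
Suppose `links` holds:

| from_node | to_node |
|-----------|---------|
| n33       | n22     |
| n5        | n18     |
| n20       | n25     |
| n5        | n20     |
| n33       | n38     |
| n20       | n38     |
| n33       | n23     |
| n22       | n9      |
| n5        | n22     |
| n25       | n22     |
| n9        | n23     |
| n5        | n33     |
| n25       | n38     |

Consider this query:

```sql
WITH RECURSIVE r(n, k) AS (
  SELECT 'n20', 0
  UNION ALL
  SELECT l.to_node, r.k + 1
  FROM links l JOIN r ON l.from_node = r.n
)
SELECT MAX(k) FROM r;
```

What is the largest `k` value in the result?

Base: (n20, k=0).
Iteration 1: edges from {n20} -> (n25, k=1), (n38, k=1).
Iteration 2: edges from {n25,n38} -> (n22, k=2), (n38, k=2).
Iteration 3: edges from {n22,n38} -> (n9, k=3).
Iteration 4: edges from {n9} -> (n23, k=4).
Iteration 5: no outgoing edges from {n23}; recursion stops.
k values: 0, 1, 1, 2, 2, 3, 4; the maximum is 4.

4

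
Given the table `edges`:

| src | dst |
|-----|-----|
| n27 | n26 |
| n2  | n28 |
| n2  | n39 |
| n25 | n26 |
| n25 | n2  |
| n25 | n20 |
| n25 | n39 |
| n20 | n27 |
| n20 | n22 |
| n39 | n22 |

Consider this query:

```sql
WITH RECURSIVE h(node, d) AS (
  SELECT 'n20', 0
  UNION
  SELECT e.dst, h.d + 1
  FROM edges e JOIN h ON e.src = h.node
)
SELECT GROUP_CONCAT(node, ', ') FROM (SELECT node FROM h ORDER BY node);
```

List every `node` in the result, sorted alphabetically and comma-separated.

Base: (n20, d=0).
Iteration 1: edges from {n20} -> (n22, d=1), (n27, d=1).
Iteration 2: edges from {n22,n27} -> (n26, d=2).
Iteration 3: no outgoing edges from {n26}; recursion stops.

n20, n22, n26, n27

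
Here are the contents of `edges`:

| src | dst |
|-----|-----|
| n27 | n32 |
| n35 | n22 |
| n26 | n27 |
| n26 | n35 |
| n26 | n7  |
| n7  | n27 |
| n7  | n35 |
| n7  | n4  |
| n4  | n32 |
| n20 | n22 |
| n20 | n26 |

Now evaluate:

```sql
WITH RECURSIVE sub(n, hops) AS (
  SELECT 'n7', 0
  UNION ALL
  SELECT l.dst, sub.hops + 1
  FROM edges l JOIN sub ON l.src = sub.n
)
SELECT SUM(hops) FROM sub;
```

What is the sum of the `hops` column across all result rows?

Base: (n7, hops=0).
Iteration 1: edges from {n7} -> (n27, hops=1), (n35, hops=1), (n4, hops=1).
Iteration 2: edges from {n27,n35,n4} -> (n22, hops=2), (n32, hops=2) x2. [UNION ALL keeps all 3 new rows, including repeats]
Iteration 3: no outgoing edges from {n22,n32}; recursion stops.
SUM(hops) = 0 + 1 + 1 + 1 + 2 + 2 + 2 = 9.

9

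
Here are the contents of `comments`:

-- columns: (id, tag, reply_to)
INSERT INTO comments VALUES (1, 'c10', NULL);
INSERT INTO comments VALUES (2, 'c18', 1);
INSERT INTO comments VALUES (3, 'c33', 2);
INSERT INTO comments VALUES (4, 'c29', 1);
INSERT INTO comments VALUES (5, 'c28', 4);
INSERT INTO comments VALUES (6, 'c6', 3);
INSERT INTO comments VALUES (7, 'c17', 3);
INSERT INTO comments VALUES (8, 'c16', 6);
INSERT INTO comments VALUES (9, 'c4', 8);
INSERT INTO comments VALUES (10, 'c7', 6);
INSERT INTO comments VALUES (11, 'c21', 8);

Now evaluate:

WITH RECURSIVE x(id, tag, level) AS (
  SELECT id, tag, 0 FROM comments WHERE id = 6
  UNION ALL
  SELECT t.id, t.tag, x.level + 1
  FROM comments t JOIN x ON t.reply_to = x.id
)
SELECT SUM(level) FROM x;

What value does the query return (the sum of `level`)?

6

Base: id=6 (c6) at level 0.
Iteration 1: rows with reply_to in {6} -> c16 (id 8, level 1), c7 (id 10, level 1).
Iteration 2: rows with reply_to in {8,10} -> c4 (id 9, level 2), c21 (id 11, level 2).
Iteration 3: no rows with reply_to in {9,11}; recursion stops.
SUM(level) = 0 + 1 + 1 + 2 + 2 = 6.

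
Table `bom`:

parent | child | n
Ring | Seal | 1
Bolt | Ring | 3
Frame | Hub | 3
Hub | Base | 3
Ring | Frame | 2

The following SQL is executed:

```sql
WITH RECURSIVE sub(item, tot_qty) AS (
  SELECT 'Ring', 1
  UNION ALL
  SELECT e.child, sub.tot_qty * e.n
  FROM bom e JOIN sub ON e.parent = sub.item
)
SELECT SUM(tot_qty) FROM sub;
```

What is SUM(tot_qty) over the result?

28

Base: (Ring, tot_qty=1).
Iteration 1: components of {Ring} -> Frame = 1*2 = 2, Seal = 1*1 = 1.
Iteration 2: components of {Frame,Seal} -> Hub = 2*3 = 6.
Iteration 3: components of {Hub} -> Base = 6*3 = 18.
Iteration 4: no further components; recursion stops.
SUM(tot_qty) = 1 + 2 + 1 + 6 + 18 = 28.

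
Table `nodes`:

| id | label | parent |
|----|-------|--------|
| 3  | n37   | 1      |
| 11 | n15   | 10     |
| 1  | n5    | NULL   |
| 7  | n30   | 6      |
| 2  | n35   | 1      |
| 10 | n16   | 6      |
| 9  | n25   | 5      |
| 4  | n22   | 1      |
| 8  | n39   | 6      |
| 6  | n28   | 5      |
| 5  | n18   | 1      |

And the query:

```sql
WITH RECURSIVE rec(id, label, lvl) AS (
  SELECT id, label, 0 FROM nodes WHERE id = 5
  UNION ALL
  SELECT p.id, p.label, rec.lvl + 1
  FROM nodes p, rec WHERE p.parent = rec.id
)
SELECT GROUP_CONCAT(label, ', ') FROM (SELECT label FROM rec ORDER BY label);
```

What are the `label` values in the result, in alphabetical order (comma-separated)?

n15, n16, n18, n25, n28, n30, n39

Base: id=5 (n18) at lvl 0.
Iteration 1: rows with parent in {5} -> n28 (id 6, lvl 1), n25 (id 9, lvl 1).
Iteration 2: rows with parent in {6,9} -> n30 (id 7, lvl 2), n39 (id 8, lvl 2), n16 (id 10, lvl 2).
Iteration 3: rows with parent in {7,8,10} -> n15 (id 11, lvl 3).
Iteration 4: no rows with parent in {11}; recursion stops.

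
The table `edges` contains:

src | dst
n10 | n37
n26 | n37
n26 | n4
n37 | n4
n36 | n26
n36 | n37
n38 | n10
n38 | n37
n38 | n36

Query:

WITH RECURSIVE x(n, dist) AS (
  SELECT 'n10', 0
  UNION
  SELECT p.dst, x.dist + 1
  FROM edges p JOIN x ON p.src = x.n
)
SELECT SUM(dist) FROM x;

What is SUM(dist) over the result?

3

Base: (n10, dist=0).
Iteration 1: edges from {n10} -> (n37, dist=1).
Iteration 2: edges from {n37} -> (n4, dist=2).
Iteration 3: no outgoing edges from {n4}; recursion stops.
SUM(dist) = 0 + 1 + 2 = 3.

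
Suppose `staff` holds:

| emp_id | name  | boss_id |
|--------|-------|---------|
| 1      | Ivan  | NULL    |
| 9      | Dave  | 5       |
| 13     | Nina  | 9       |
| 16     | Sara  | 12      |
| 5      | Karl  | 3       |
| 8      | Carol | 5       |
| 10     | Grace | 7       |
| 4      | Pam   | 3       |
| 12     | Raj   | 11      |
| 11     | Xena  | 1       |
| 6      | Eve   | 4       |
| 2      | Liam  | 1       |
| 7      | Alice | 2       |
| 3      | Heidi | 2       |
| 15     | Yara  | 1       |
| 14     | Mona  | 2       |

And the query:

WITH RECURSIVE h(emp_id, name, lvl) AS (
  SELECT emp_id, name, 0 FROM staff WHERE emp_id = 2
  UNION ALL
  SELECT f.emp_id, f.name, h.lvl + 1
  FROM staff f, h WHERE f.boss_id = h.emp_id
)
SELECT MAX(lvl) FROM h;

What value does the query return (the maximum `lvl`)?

Base: emp_id=2 (Liam) at lvl 0.
Iteration 1: rows with boss_id in {2} -> Heidi (id 3, lvl 1), Alice (id 7, lvl 1), Mona (id 14, lvl 1).
Iteration 2: rows with boss_id in {3,7,14} -> Pam (id 4, lvl 2), Karl (id 5, lvl 2), Grace (id 10, lvl 2).
Iteration 3: rows with boss_id in {4,5,10} -> Eve (id 6, lvl 3), Carol (id 8, lvl 3), Dave (id 9, lvl 3).
Iteration 4: rows with boss_id in {6,8,9} -> Nina (id 13, lvl 4).
Iteration 5: no rows with boss_id in {13}; recursion stops.
lvl values: 0, 1, 1, 1, 2, 2, 2, 3, 3, 3, 4; the maximum is 4.

4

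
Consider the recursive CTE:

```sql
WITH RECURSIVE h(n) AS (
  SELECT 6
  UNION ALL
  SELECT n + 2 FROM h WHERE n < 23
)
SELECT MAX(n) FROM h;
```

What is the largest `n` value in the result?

24

Base: n=6.
Iteration 1: 6 < 23 holds -> n = 6 + 2 = 8.
Iteration 2: 8 < 23 holds -> n = 8 + 2 = 10.
Iteration 3: 10 < 23 holds -> n = 10 + 2 = 12.
Iteration 4: 12 < 23 holds -> n = 12 + 2 = 14.
Iteration 5: 14 < 23 holds -> n = 14 + 2 = 16.
Iteration 6: 16 < 23 holds -> n = 16 + 2 = 18.
Iteration 7: 18 < 23 holds -> n = 18 + 2 = 20.
Iteration 8: 20 < 23 holds -> n = 20 + 2 = 22.
Iteration 9: 22 < 23 holds -> n = 22 + 2 = 24.
Iteration 10: 24 < 23 fails; recursion stops.
n values: 6, 8, 10, 12, 14, 16, 18, 20, 22, 24; the maximum is 24.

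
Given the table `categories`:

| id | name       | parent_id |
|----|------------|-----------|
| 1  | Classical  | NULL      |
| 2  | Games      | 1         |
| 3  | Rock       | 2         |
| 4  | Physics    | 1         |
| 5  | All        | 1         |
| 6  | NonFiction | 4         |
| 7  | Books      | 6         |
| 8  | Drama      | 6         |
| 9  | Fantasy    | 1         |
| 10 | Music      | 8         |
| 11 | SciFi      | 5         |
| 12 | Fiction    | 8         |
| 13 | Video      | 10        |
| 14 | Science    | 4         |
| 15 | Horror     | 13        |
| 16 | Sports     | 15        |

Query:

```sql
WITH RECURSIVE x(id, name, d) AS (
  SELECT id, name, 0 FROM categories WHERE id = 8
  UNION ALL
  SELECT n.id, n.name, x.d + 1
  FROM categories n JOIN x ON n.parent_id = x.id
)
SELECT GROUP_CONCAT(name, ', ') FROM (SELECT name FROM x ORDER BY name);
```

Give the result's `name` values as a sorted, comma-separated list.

Drama, Fiction, Horror, Music, Sports, Video

Base: id=8 (Drama) at d 0.
Iteration 1: rows with parent_id in {8} -> Music (id 10, d 1), Fiction (id 12, d 1).
Iteration 2: rows with parent_id in {10,12} -> Video (id 13, d 2).
Iteration 3: rows with parent_id in {13} -> Horror (id 15, d 3).
Iteration 4: rows with parent_id in {15} -> Sports (id 16, d 4).
Iteration 5: no rows with parent_id in {16}; recursion stops.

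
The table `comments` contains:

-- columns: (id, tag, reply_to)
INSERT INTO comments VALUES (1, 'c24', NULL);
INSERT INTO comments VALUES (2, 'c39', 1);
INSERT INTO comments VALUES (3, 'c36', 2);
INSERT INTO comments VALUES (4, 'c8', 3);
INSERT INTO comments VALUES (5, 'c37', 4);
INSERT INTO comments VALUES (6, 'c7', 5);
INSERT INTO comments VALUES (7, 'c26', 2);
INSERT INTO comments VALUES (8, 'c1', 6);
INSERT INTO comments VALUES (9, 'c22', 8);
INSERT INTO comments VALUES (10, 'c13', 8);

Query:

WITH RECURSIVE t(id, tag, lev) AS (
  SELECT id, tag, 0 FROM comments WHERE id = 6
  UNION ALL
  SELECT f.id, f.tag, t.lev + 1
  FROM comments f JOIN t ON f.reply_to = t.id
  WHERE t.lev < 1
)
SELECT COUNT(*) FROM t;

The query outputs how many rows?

2

Base: id=6 (c7) at lev 0.
Iteration 1: rows with reply_to in {6} -> c1 (id 8, lev 1).
Iteration 2: lev < 1 fails for all current rows; recursion stops.
Total rows emitted: 2.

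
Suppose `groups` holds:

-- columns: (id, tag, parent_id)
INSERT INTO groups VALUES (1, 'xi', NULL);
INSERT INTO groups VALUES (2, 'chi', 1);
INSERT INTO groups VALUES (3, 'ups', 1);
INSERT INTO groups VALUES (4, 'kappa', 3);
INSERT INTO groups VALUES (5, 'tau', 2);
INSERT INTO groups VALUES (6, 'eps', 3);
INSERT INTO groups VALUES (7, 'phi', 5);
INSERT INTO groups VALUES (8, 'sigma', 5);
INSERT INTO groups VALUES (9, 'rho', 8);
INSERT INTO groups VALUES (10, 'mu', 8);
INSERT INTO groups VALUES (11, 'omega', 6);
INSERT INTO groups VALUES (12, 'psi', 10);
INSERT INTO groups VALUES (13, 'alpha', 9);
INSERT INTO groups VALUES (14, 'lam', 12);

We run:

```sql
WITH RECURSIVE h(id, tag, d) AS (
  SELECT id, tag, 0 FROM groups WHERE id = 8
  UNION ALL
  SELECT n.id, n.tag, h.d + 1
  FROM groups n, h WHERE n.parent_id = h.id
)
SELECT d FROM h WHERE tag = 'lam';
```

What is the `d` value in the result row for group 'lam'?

3

Base: id=8 (sigma) at d 0.
Iteration 1: rows with parent_id in {8} -> rho (id 9, d 1), mu (id 10, d 1).
Iteration 2: rows with parent_id in {9,10} -> psi (id 12, d 2), alpha (id 13, d 2).
Iteration 3: rows with parent_id in {12,13} -> lam (id 14, d 3).
Iteration 4: no rows with parent_id in {14}; recursion stops.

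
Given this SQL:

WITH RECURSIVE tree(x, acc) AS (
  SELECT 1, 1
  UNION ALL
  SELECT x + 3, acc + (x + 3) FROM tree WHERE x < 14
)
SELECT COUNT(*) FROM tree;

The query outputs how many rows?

6

Base: x=1, acc=1.
Iteration 1: 1 < 14 holds -> x = 1 + 3 = 4, acc = 1 + 4 = 5.
Iteration 2: 4 < 14 holds -> x = 4 + 3 = 7, acc = 5 + 7 = 12.
Iteration 3: 7 < 14 holds -> x = 7 + 3 = 10, acc = 12 + 10 = 22.
Iteration 4: 10 < 14 holds -> x = 10 + 3 = 13, acc = 22 + 13 = 35.
Iteration 5: 13 < 14 holds -> x = 13 + 3 = 16, acc = 35 + 16 = 51.
Iteration 6: 16 < 14 fails; recursion stops.
Total rows emitted: 6.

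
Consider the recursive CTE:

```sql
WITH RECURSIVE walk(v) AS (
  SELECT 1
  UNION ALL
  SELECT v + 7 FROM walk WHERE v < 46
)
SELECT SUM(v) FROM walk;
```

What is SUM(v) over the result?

204

Base: v=1.
Iteration 1: 1 < 46 holds -> v = 1 + 7 = 8.
Iteration 2: 8 < 46 holds -> v = 8 + 7 = 15.
Iteration 3: 15 < 46 holds -> v = 15 + 7 = 22.
Iteration 4: 22 < 46 holds -> v = 22 + 7 = 29.
Iteration 5: 29 < 46 holds -> v = 29 + 7 = 36.
Iteration 6: 36 < 46 holds -> v = 36 + 7 = 43.
Iteration 7: 43 < 46 holds -> v = 43 + 7 = 50.
Iteration 8: 50 < 46 fails; recursion stops.
SUM(v) = 1 + 8 + 15 + 22 + 29 + 36 + 43 + 50 = 204.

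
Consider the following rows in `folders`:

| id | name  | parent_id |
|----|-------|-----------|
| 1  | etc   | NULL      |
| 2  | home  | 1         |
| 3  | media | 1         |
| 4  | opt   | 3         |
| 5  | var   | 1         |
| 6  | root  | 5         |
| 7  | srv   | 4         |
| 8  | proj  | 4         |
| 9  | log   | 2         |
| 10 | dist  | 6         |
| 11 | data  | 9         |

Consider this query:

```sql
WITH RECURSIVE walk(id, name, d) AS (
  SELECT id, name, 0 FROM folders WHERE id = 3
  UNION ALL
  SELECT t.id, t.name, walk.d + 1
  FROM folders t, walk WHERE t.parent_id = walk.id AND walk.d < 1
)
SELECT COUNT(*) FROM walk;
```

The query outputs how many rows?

2

Base: id=3 (media) at d 0.
Iteration 1: rows with parent_id in {3} -> opt (id 4, d 1).
Iteration 2: d < 1 fails for all current rows; recursion stops.
Total rows emitted: 2.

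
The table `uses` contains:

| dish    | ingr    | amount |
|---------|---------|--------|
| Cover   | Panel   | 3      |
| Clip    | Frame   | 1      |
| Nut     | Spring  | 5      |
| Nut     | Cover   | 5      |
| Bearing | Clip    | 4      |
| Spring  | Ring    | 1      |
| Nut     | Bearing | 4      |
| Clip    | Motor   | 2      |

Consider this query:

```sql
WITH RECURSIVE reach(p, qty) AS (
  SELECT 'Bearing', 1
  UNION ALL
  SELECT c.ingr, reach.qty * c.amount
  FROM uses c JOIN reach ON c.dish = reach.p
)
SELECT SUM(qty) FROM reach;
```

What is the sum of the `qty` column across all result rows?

Base: (Bearing, qty=1).
Iteration 1: components of {Bearing} -> Clip = 1*4 = 4.
Iteration 2: components of {Clip} -> Frame = 4*1 = 4, Motor = 4*2 = 8.
Iteration 3: no further components; recursion stops.
SUM(qty) = 1 + 4 + 4 + 8 = 17.

17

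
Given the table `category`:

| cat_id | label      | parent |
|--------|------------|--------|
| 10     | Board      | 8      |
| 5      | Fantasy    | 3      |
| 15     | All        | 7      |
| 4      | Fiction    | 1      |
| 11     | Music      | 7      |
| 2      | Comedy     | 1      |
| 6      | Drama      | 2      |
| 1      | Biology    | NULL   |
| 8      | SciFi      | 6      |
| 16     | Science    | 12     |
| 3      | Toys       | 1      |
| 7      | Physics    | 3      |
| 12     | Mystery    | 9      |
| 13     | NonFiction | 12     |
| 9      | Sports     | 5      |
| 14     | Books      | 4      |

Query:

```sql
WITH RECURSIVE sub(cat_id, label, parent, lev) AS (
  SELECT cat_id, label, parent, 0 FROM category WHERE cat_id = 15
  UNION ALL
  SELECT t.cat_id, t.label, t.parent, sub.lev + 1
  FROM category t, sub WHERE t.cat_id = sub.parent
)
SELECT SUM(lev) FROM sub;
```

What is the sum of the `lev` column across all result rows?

6

Base: cat_id=15 (All), parent=7, lev 0.
Iteration 1: join on cat_id=7 -> Physics (id 7, parent=3, lev 1).
Iteration 2: join on cat_id=3 -> Toys (id 3, parent=1, lev 2).
Iteration 3: join on cat_id=1 -> Biology (id 1, parent=NULL, lev 3).
Iteration 4: parent is NULL; no match; recursion stops.
SUM(lev) = 0 + 1 + 2 + 3 = 6.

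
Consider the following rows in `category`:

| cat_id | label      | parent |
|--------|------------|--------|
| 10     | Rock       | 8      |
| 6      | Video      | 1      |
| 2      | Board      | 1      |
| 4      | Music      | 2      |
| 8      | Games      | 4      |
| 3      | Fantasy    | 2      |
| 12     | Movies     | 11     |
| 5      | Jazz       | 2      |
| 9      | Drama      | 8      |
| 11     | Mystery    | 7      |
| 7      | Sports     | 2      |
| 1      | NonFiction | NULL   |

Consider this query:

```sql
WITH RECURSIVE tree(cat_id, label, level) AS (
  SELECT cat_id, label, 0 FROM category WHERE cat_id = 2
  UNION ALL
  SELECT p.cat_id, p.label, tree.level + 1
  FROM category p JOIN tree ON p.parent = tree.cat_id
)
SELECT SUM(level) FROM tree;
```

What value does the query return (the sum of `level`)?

17

Base: cat_id=2 (Board) at level 0.
Iteration 1: rows with parent in {2} -> Fantasy (id 3, level 1), Music (id 4, level 1), Jazz (id 5, level 1), Sports (id 7, level 1).
Iteration 2: rows with parent in {3,4,5,7} -> Games (id 8, level 2), Mystery (id 11, level 2).
Iteration 3: rows with parent in {8,11} -> Drama (id 9, level 3), Rock (id 10, level 3), Movies (id 12, level 3).
Iteration 4: no rows with parent in {9,10,12}; recursion stops.
SUM(level) = 0 + 1 + 1 + 1 + 1 + 2 + 2 + 3 + 3 + 3 = 17.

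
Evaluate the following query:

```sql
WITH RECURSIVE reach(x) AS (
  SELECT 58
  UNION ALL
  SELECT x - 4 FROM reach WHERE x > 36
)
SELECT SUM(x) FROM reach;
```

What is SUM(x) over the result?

Base: x=58.
Iteration 1: 58 > 36 holds -> x = 58 - 4 = 54.
Iteration 2: 54 > 36 holds -> x = 54 - 4 = 50.
Iteration 3: 50 > 36 holds -> x = 50 - 4 = 46.
Iteration 4: 46 > 36 holds -> x = 46 - 4 = 42.
Iteration 5: 42 > 36 holds -> x = 42 - 4 = 38.
Iteration 6: 38 > 36 holds -> x = 38 - 4 = 34.
Iteration 7: 34 > 36 fails; recursion stops.
SUM(x) = 58 + 54 + 50 + 46 + 42 + 38 + 34 = 322.

322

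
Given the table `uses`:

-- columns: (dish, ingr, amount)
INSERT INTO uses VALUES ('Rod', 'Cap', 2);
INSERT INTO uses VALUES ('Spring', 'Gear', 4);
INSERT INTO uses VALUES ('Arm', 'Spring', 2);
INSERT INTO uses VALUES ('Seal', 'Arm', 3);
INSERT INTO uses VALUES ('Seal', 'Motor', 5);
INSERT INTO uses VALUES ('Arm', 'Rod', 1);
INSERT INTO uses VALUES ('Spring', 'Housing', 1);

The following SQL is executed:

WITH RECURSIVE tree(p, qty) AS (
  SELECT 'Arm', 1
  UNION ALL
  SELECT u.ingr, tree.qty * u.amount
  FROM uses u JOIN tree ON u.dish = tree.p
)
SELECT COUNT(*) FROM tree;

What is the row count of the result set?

6

Base: (Arm, qty=1).
Iteration 1: components of {Arm} -> Rod = 1*1 = 1, Spring = 1*2 = 2.
Iteration 2: components of {Rod,Spring} -> Cap = 1*2 = 2, Gear = 2*4 = 8, Housing = 2*1 = 2.
Iteration 3: no further components; recursion stops.
Total rows emitted: 6.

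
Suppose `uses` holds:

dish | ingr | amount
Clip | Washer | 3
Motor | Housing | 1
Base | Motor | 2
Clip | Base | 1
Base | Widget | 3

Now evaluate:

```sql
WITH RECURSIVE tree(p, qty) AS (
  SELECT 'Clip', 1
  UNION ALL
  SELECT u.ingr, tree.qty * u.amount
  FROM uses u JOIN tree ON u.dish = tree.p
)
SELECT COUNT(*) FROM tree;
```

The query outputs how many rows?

6

Base: (Clip, qty=1).
Iteration 1: components of {Clip} -> Base = 1*1 = 1, Washer = 1*3 = 3.
Iteration 2: components of {Base,Washer} -> Motor = 1*2 = 2, Widget = 1*3 = 3.
Iteration 3: components of {Motor,Widget} -> Housing = 2*1 = 2.
Iteration 4: no further components; recursion stops.
Total rows emitted: 6.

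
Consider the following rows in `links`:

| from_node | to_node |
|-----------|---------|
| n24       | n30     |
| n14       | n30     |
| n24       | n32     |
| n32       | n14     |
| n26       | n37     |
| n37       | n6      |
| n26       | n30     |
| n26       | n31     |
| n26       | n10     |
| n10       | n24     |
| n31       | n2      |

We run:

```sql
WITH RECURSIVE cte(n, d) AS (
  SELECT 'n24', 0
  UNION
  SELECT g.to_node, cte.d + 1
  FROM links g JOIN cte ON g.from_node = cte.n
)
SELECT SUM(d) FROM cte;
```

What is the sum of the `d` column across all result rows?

Base: (n24, d=0).
Iteration 1: edges from {n24} -> (n30, d=1), (n32, d=1).
Iteration 2: edges from {n30,n32} -> (n14, d=2).
Iteration 3: edges from {n14} -> (n30, d=3).
Iteration 4: no outgoing edges from {n30}; recursion stops.
SUM(d) = 0 + 1 + 1 + 2 + 3 = 7.

7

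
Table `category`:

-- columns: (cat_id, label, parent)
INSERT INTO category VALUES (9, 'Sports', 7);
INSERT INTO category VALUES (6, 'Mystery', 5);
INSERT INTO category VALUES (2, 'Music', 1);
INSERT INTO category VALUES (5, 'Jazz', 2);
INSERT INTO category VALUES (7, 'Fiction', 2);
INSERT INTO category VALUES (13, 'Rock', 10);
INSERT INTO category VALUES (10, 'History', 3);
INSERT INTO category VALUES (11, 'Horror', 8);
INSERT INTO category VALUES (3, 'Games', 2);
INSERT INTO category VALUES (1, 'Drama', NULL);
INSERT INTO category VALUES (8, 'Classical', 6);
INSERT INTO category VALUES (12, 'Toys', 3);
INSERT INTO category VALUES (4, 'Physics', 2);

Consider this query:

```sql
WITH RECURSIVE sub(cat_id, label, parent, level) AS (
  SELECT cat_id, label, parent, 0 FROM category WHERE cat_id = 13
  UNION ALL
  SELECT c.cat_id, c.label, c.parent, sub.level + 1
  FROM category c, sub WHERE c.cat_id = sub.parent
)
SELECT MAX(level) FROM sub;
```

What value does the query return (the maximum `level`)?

4

Base: cat_id=13 (Rock), parent=10, level 0.
Iteration 1: join on cat_id=10 -> History (id 10, parent=3, level 1).
Iteration 2: join on cat_id=3 -> Games (id 3, parent=2, level 2).
Iteration 3: join on cat_id=2 -> Music (id 2, parent=1, level 3).
Iteration 4: join on cat_id=1 -> Drama (id 1, parent=NULL, level 4).
Iteration 5: parent is NULL; no match; recursion stops.
level values: 0, 1, 2, 3, 4; the maximum is 4.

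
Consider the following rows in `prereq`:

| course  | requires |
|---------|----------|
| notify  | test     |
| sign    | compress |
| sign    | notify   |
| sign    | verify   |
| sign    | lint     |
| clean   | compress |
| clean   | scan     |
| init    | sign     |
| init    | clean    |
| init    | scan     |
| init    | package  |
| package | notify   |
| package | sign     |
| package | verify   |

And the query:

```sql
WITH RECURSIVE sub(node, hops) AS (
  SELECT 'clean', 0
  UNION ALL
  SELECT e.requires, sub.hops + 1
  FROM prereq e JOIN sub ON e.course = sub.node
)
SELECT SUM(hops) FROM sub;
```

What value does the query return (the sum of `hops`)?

2

Base: (clean, hops=0).
Iteration 1: edges from {clean} -> (compress, hops=1), (scan, hops=1).
Iteration 2: no outgoing edges from {compress,scan}; recursion stops.
SUM(hops) = 0 + 1 + 1 = 2.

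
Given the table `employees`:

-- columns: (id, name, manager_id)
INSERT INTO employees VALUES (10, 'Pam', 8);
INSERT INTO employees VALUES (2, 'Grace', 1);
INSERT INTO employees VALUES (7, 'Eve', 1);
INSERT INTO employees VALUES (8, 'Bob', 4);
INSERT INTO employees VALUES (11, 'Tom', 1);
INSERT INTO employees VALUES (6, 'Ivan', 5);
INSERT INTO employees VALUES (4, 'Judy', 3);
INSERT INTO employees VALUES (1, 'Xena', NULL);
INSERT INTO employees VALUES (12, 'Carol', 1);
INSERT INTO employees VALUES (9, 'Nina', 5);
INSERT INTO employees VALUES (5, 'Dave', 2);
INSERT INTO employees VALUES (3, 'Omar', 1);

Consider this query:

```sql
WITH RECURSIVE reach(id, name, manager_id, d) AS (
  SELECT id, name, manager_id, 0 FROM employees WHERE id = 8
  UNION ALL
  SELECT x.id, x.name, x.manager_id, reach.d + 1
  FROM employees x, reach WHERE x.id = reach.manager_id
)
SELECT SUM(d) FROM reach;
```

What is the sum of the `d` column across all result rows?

6

Base: id=8 (Bob), manager_id=4, d 0.
Iteration 1: join on id=4 -> Judy (id 4, manager_id=3, d 1).
Iteration 2: join on id=3 -> Omar (id 3, manager_id=1, d 2).
Iteration 3: join on id=1 -> Xena (id 1, manager_id=NULL, d 3).
Iteration 4: manager_id is NULL; no match; recursion stops.
SUM(d) = 0 + 1 + 2 + 3 = 6.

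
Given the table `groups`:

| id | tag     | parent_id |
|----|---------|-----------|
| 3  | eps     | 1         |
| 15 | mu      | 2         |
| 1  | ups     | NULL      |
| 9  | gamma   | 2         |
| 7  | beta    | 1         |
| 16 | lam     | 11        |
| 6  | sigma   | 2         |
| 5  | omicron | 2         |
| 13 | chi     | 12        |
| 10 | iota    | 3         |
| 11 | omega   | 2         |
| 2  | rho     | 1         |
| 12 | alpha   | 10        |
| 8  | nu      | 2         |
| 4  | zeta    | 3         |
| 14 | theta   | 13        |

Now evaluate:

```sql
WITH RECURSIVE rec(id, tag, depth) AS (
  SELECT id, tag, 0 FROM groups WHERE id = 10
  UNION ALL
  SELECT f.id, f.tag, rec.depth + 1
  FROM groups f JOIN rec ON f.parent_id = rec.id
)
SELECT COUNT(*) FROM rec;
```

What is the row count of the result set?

4

Base: id=10 (iota) at depth 0.
Iteration 1: rows with parent_id in {10} -> alpha (id 12, depth 1).
Iteration 2: rows with parent_id in {12} -> chi (id 13, depth 2).
Iteration 3: rows with parent_id in {13} -> theta (id 14, depth 3).
Iteration 4: no rows with parent_id in {14}; recursion stops.
Total rows emitted: 4.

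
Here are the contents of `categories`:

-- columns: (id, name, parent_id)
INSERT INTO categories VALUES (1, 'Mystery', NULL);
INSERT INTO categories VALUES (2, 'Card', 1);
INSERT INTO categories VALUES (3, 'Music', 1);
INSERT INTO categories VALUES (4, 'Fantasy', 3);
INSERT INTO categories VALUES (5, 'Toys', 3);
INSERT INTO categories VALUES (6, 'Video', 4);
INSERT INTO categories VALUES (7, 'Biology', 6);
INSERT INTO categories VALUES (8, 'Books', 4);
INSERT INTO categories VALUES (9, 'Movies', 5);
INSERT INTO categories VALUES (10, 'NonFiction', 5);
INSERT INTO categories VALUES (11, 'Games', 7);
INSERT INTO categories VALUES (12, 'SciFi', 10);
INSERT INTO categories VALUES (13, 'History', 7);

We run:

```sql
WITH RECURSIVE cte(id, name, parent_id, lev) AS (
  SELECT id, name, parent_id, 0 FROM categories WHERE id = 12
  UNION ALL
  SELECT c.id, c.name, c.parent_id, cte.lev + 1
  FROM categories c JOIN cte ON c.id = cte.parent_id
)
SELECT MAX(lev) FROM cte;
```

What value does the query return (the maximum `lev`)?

4

Base: id=12 (SciFi), parent_id=10, lev 0.
Iteration 1: join on id=10 -> NonFiction (id 10, parent_id=5, lev 1).
Iteration 2: join on id=5 -> Toys (id 5, parent_id=3, lev 2).
Iteration 3: join on id=3 -> Music (id 3, parent_id=1, lev 3).
Iteration 4: join on id=1 -> Mystery (id 1, parent_id=NULL, lev 4).
Iteration 5: parent_id is NULL; no match; recursion stops.
lev values: 0, 1, 2, 3, 4; the maximum is 4.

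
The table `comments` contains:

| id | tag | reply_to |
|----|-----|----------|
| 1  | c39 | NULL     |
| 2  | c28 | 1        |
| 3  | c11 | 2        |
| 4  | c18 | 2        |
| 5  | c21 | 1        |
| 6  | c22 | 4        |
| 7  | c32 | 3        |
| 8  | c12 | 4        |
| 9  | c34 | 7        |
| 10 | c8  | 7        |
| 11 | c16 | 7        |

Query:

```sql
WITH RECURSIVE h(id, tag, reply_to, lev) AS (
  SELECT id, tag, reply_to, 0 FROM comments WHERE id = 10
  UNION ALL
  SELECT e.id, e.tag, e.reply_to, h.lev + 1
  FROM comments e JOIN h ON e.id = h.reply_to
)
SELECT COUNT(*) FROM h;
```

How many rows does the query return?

5

Base: id=10 (c8), reply_to=7, lev 0.
Iteration 1: join on id=7 -> c32 (id 7, reply_to=3, lev 1).
Iteration 2: join on id=3 -> c11 (id 3, reply_to=2, lev 2).
Iteration 3: join on id=2 -> c28 (id 2, reply_to=1, lev 3).
Iteration 4: join on id=1 -> c39 (id 1, reply_to=NULL, lev 4).
Iteration 5: reply_to is NULL; no match; recursion stops.
Total rows emitted: 5.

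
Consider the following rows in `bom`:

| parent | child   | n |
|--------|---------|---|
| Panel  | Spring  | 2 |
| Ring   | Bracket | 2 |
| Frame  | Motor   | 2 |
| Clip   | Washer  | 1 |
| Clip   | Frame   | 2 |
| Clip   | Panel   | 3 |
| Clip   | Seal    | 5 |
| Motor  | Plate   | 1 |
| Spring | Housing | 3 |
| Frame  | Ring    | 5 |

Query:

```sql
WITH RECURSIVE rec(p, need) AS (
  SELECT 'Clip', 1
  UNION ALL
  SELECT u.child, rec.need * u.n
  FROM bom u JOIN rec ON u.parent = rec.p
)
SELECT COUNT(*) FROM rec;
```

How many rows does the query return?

11

Base: (Clip, need=1).
Iteration 1: components of {Clip} -> Frame = 1*2 = 2, Panel = 1*3 = 3, Seal = 1*5 = 5, Washer = 1*1 = 1.
Iteration 2: components of {Frame,Panel,Seal,Washer} -> Motor = 2*2 = 4, Ring = 2*5 = 10, Spring = 3*2 = 6.
Iteration 3: components of {Motor,Ring,Spring} -> Bracket = 10*2 = 20, Housing = 6*3 = 18, Plate = 4*1 = 4.
Iteration 4: no further components; recursion stops.
Total rows emitted: 11.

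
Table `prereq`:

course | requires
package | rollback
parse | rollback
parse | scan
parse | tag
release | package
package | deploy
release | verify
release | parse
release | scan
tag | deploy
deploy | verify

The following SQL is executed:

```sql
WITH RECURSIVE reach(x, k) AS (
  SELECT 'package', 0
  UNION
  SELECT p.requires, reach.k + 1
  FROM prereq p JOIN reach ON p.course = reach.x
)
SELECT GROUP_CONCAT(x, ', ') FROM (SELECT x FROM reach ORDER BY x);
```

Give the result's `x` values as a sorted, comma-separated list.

Base: (package, k=0).
Iteration 1: edges from {package} -> (deploy, k=1), (rollback, k=1).
Iteration 2: edges from {deploy,rollback} -> (verify, k=2).
Iteration 3: no outgoing edges from {verify}; recursion stops.

deploy, package, rollback, verify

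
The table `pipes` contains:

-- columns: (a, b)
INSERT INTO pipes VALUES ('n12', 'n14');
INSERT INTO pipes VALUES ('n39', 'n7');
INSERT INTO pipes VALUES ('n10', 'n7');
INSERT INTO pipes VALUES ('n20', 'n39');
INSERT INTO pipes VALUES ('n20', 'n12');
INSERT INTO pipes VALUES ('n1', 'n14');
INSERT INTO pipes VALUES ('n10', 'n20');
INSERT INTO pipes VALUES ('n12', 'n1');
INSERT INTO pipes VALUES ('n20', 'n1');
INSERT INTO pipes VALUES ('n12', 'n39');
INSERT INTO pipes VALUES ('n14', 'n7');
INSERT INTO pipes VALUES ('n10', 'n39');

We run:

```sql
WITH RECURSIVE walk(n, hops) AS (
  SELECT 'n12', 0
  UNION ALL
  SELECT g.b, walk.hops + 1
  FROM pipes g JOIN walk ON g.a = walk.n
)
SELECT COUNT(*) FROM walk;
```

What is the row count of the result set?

Base: (n12, hops=0).
Iteration 1: edges from {n12} -> (n1, hops=1), (n14, hops=1), (n39, hops=1).
Iteration 2: edges from {n1,n14,n39} -> (n14, hops=2), (n7, hops=2) x2. [UNION ALL keeps all 3 new rows, including repeats]
Iteration 3: edges from {n14,n7} -> (n7, hops=3).
Iteration 4: no outgoing edges from {n7}; recursion stops.
Total rows emitted: 8.

8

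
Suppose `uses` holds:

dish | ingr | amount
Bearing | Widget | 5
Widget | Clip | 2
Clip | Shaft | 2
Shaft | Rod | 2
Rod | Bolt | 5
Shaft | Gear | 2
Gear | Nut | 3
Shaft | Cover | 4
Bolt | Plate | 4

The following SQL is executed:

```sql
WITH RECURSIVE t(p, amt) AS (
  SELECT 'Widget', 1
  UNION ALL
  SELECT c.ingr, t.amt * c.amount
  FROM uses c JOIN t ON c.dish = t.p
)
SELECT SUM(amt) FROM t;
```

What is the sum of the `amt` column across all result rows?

263

Base: (Widget, amt=1).
Iteration 1: components of {Widget} -> Clip = 1*2 = 2.
Iteration 2: components of {Clip} -> Shaft = 2*2 = 4.
Iteration 3: components of {Shaft} -> Cover = 4*4 = 16, Gear = 4*2 = 8, Rod = 4*2 = 8.
Iteration 4: components of {Cover,Gear,Rod} -> Bolt = 8*5 = 40, Nut = 8*3 = 24.
Iteration 5: components of {Bolt,Nut} -> Plate = 40*4 = 160.
Iteration 6: no further components; recursion stops.
SUM(amt) = 1 + 2 + 4 + 8 + 8 + 16 + 40 + 24 + 160 = 263.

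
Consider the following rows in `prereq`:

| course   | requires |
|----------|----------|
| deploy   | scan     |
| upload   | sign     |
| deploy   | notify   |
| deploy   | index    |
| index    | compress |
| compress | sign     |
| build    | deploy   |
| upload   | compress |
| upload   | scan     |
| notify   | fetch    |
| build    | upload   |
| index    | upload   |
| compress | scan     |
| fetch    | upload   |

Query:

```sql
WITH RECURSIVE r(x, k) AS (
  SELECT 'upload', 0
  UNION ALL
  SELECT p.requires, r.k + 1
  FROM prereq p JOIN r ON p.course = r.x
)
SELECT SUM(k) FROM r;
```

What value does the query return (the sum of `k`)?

Base: (upload, k=0).
Iteration 1: edges from {upload} -> (compress, k=1), (scan, k=1), (sign, k=1).
Iteration 2: edges from {compress,scan,sign} -> (scan, k=2), (sign, k=2).
Iteration 3: no outgoing edges from {scan,sign}; recursion stops.
SUM(k) = 0 + 1 + 1 + 1 + 2 + 2 = 7.

7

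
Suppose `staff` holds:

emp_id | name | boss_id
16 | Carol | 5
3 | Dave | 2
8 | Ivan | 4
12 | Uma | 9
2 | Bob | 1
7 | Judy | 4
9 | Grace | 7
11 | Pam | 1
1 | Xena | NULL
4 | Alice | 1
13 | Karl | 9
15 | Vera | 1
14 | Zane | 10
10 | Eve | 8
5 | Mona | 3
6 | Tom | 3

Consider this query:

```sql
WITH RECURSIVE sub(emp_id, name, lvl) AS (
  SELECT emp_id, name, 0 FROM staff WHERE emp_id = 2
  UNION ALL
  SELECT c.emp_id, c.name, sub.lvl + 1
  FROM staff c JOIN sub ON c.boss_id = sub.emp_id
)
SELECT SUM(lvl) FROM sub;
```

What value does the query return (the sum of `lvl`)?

8

Base: emp_id=2 (Bob) at lvl 0.
Iteration 1: rows with boss_id in {2} -> Dave (id 3, lvl 1).
Iteration 2: rows with boss_id in {3} -> Mona (id 5, lvl 2), Tom (id 6, lvl 2).
Iteration 3: rows with boss_id in {5,6} -> Carol (id 16, lvl 3).
Iteration 4: no rows with boss_id in {16}; recursion stops.
SUM(lvl) = 0 + 1 + 2 + 2 + 3 = 8.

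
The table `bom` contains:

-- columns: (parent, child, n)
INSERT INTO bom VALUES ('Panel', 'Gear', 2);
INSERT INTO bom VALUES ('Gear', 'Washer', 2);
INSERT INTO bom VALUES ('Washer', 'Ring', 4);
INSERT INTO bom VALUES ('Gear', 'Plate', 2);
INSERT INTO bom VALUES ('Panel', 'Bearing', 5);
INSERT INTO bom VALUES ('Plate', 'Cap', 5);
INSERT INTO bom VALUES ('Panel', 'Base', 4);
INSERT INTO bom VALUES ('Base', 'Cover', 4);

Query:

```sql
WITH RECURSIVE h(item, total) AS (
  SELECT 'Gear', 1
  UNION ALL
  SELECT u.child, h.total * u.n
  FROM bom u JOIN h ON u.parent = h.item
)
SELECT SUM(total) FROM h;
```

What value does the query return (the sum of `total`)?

23

Base: (Gear, total=1).
Iteration 1: components of {Gear} -> Plate = 1*2 = 2, Washer = 1*2 = 2.
Iteration 2: components of {Plate,Washer} -> Cap = 2*5 = 10, Ring = 2*4 = 8.
Iteration 3: no further components; recursion stops.
SUM(total) = 1 + 2 + 2 + 8 + 10 = 23.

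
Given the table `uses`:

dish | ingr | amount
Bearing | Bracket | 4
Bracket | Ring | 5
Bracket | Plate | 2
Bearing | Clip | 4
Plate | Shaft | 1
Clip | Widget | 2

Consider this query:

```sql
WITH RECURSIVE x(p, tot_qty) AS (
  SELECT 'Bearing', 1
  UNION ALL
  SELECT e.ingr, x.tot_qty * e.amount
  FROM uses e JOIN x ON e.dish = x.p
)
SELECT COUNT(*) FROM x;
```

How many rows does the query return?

Base: (Bearing, tot_qty=1).
Iteration 1: components of {Bearing} -> Bracket = 1*4 = 4, Clip = 1*4 = 4.
Iteration 2: components of {Bracket,Clip} -> Plate = 4*2 = 8, Ring = 4*5 = 20, Widget = 4*2 = 8.
Iteration 3: components of {Plate,Ring,Widget} -> Shaft = 8*1 = 8.
Iteration 4: no further components; recursion stops.
Total rows emitted: 7.

7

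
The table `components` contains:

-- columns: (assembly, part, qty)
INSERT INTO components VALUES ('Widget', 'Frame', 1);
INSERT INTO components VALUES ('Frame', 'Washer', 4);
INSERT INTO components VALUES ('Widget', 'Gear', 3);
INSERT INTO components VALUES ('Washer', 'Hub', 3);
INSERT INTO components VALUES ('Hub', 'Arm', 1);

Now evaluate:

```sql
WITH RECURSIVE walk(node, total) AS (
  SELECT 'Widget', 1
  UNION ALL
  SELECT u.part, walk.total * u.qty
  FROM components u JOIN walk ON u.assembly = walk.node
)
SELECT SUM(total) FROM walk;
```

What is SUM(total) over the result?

Base: (Widget, total=1).
Iteration 1: components of {Widget} -> Frame = 1*1 = 1, Gear = 1*3 = 3.
Iteration 2: components of {Frame,Gear} -> Washer = 1*4 = 4.
Iteration 3: components of {Washer} -> Hub = 4*3 = 12.
Iteration 4: components of {Hub} -> Arm = 12*1 = 12.
Iteration 5: no further components; recursion stops.
SUM(total) = 1 + 1 + 3 + 4 + 12 + 12 = 33.

33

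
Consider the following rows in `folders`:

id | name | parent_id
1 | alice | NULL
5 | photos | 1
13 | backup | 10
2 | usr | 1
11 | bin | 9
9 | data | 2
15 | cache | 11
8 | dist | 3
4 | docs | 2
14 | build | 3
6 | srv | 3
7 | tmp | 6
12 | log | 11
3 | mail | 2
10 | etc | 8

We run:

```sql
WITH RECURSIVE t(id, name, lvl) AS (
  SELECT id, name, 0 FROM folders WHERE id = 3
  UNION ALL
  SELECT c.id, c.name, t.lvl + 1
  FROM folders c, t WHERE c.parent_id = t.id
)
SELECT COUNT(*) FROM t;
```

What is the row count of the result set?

Base: id=3 (mail) at lvl 0.
Iteration 1: rows with parent_id in {3} -> srv (id 6, lvl 1), dist (id 8, lvl 1), build (id 14, lvl 1).
Iteration 2: rows with parent_id in {6,8,14} -> tmp (id 7, lvl 2), etc (id 10, lvl 2).
Iteration 3: rows with parent_id in {7,10} -> backup (id 13, lvl 3).
Iteration 4: no rows with parent_id in {13}; recursion stops.
Total rows emitted: 7.

7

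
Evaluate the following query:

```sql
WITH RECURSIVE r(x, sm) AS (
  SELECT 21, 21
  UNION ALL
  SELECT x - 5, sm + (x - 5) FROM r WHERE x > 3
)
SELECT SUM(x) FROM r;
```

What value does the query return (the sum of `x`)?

55

Base: x=21, sm=21.
Iteration 1: 21 > 3 holds -> x = 21 - 5 = 16, sm = 21 + 16 = 37.
Iteration 2: 16 > 3 holds -> x = 16 - 5 = 11, sm = 37 + 11 = 48.
Iteration 3: 11 > 3 holds -> x = 11 - 5 = 6, sm = 48 + 6 = 54.
Iteration 4: 6 > 3 holds -> x = 6 - 5 = 1, sm = 54 + 1 = 55.
Iteration 5: 1 > 3 fails; recursion stops.
SUM(x) = 21 + 16 + 11 + 6 + 1 = 55.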